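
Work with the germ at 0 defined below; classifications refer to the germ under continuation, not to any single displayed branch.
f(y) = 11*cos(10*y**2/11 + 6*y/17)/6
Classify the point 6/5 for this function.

The point is a regular point.

There is no denominator, hence no pole anywhere.
The factor cos(10*y**2/11 + 6*y/17) is entire.
So the germ continues analytically to 6/5.


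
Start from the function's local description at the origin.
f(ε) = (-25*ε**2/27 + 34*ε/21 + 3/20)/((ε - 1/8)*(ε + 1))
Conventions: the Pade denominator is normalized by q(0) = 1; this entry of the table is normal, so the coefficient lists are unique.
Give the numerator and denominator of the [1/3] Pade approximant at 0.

The Pade approximant has numerator coefficients [-6/5, -7725979864/567927717]; denominator coefficients [1, -174628139/27044177, -25162197896/2190578337, -129511312700/19715205033].

Taylor coefficients needed (expand at 0): a_0 = -6/5, a_1 = -2242/105, a_2 = -20474/135, a_3 = -232930/189, a_4 = -442814/45.
Write the denominator as Q(ε) = 1 + q1*ε + q2*ε^2 + q3*ε^3. Requiring Q*f - P = O(ε^5) with deg P <= 1 kills the coefficients of ε^2..ε^4 in Q*f:
  ε^2: a_2 + q1*a_1 + q2*a_0 = 0, i.e. -20474/135 + (-2242/105)*q1 + (-6/5)*q2 = 0.
  ε^3: a_3 + q1*a_2 + q2*a_1 + q3*a_0 = 0, i.e. -232930/189 + (-20474/135)*q1 + (-2242/105)*q2 + (-6/5)*q3 = 0.
  ε^4: a_4 + q1*a_3 + q2*a_2 + q3*a_1 = 0, i.e. -442814/45 + (-232930/189)*q1 + (-20474/135)*q2 + (-2242/105)*q3 = 0.
Solving this linear system: q1 = -174628139/27044177, q2 = -25162197896/2190578337, q3 = -129511312700/19715205033.
The numerator is Q*f truncated at degree 1: P0 = a_0 = -6/5; P1 = a_1 + q1*a_0 = -7725979864/567927717.


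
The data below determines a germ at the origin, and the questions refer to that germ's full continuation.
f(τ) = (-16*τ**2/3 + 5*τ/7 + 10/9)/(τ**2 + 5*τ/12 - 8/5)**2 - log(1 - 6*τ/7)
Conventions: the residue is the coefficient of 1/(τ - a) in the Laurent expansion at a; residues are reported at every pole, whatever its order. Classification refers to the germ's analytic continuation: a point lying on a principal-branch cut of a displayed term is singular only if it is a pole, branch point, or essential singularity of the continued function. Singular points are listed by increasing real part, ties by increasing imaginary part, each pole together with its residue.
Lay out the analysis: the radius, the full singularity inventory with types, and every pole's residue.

Radius of convergence at 0: -5/24 + (1/120)*sqrt(23665).
At -5/24 - (1/120)*sqrt(23665): a pole of order 2; residue (1148592/156809023)*sqrt(23665).
At -5/24 + (1/120)*sqrt(23665): a pole of order 2; residue -(1148592/156809023)*sqrt(23665).
At 7/6: a logarithmic branch point.

Denominator factor (τ**2 + 5*τ/12 - 8/5)^2: discriminant 4733/720, real irrational roots -5/24 + (1/120)*sqrt(23665) and -5/24 - (1/120)*sqrt(23665); poles of order 2, moduli -5/24 + (1/120)*sqrt(23665) and 5/24 + (1/120)*sqrt(23665).
Branch term (-1)*log(1 - τ/(7/6)): its argument vanishes at τ = 7/6, a logarithmic branch point, modulus 7/6.
The radius of convergence is the smallest modulus among the singular points: -5/24 + (1/120)*sqrt(23665).
The branch term is analytic at -5/24 - (1/120)*sqrt(23665) and contributes nothing to the residue; only the rational part matters.
The factor τ**2 + 5*τ/12 - 8/5 splits as (τ - a)(τ - a') with a = -5/24 - (1/120)*sqrt(23665), a' = -5/24 + (1/120)*sqrt(23665). At the order-2 pole a set g(τ) = (τ - a)^2*(rational part) = [-16*τ**2/3 + 5*τ/7 + 10/9] / (τ - a')^2.
Order-2 pole: residue = g'(a); g'(-5/24 - (1/120)*sqrt(23665)) = (1148592/156809023)*sqrt(23665), so the residue is (1148592/156809023)*sqrt(23665).
The branch term is analytic at -5/24 + (1/120)*sqrt(23665) and contributes nothing to the residue; only the rational part matters.
The factor τ**2 + 5*τ/12 - 8/5 splits as (τ - a)(τ - a') with a = -5/24 + (1/120)*sqrt(23665), a' = -5/24 - (1/120)*sqrt(23665). At the order-2 pole a set g(τ) = (τ - a)^2*(rational part) = [-16*τ**2/3 + 5*τ/7 + 10/9] / (τ - a')^2.
Order-2 pole: residue = g'(a); g'(-5/24 + (1/120)*sqrt(23665)) = -(1148592/156809023)*sqrt(23665), so the residue is -(1148592/156809023)*sqrt(23665).
List the singular points by increasing real part (a conjugate pair: the negative imaginary part first).


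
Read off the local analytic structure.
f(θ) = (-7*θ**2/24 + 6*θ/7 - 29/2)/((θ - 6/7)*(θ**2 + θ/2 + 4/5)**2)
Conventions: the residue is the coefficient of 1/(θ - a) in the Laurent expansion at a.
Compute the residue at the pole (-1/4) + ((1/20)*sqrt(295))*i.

The factor θ**2 + θ/2 + 4/5 splits as (θ - a)(θ - a') with a = (-1/4) + ((1/20)*sqrt(295))*i, a' = (-1/4) - ((1/20)*sqrt(295))*i. At the order-2 pole a set g(θ) = (θ - a)^2*f(θ) = [(-7*θ**2/24 + 6*θ/7 - 29/2)/(θ - 6/7)] / (θ - a')^2.
Order-2 pole: residue = g'(a); g'((-1/4) + ((1/20)*sqrt(295))*i) = (839125/462722) - ((804382840/2416102923)*sqrt(295))*i, so the residue is (839125/462722) - ((804382840/2416102923)*sqrt(295))*i.

The residue is (839125/462722) - ((804382840/2416102923)*sqrt(295))*i.


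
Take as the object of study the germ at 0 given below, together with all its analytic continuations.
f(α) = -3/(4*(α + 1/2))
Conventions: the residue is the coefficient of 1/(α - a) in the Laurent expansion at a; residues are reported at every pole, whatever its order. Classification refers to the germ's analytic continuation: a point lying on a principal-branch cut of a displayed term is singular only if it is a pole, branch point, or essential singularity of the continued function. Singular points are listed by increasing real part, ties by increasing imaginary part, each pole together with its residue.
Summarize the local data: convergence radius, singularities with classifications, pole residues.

Denominator factor (α + 1/2): pole of order 1 at -1/2, modulus 1/2.
The radius of convergence is the smallest modulus among the singular points: 1/2.
At the order-1 pole -1/2 set g(α) = (α - (-1/2))*f(α) = -3/4.
Simple pole: residue = g(a) at a = -1/2, which is -3/4.

Radius of convergence at 0: 1/2.
At -1/2: a pole of order 1; residue -3/4.


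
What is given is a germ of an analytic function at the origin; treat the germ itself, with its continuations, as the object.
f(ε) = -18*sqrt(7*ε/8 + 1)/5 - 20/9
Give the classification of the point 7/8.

The point is a regular point.

There is no denominator, hence no pole anywhere.
Branch term sqrt(1 - ε/(-8/7)): argument at 7/8 is 113/64, nonzero, so 7/8 is not its branch point (a point on a principal cut is still regular for the continued germ).
So the germ continues analytically to 7/8.


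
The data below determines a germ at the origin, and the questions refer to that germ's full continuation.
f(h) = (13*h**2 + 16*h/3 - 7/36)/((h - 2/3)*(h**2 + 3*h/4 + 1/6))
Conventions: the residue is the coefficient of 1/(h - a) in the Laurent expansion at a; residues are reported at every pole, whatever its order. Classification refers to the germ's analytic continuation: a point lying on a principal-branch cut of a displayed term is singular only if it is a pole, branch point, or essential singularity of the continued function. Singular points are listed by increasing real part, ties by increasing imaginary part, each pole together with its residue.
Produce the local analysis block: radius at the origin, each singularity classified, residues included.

Radius of convergence at 0: (1/6)*sqrt(6).
At (-3/8) - ((1/24)*sqrt(15))*i: a pole of order 1; residue (191/80) + ((107/240)*sqrt(15))*i.
At (-3/8) + ((1/24)*sqrt(15))*i: a pole of order 1; residue (191/80) - ((107/240)*sqrt(15))*i.
At 2/3: a pole of order 1; residue 329/40.

Denominator factor (h - 2/3): pole of order 1 at 2/3, modulus 2/3.
Denominator factor (h**2 + 3*h/4 + 1/6): discriminant -5/48, complex-conjugate roots (-3/8) + ((1/24)*sqrt(15))*i and (-3/8) - ((1/24)*sqrt(15))*i; poles of order 1, moduli (1/6)*sqrt(6) and (1/6)*sqrt(6).
The radius of convergence is the smallest modulus among the singular points: (1/6)*sqrt(6).
The factor h**2 + 3*h/4 + 1/6 splits as (h - a)(h - a') with a = (-3/8) - ((1/24)*sqrt(15))*i, a' = (-3/8) + ((1/24)*sqrt(15))*i. At the order-1 pole a set g(h) = (h - a)*f(h) = [(13*h**2 + 16*h/3 - 7/36)/(h - 2/3)] / (h - a').
Simple pole: residue = g(a) at a = (-3/8) - ((1/24)*sqrt(15))*i, which is (191/80) + ((107/240)*sqrt(15))*i.
The factor h**2 + 3*h/4 + 1/6 splits as (h - a)(h - a') with a = (-3/8) + ((1/24)*sqrt(15))*i, a' = (-3/8) - ((1/24)*sqrt(15))*i. At the order-1 pole a set g(h) = (h - a)*f(h) = [(13*h**2 + 16*h/3 - 7/36)/(h - 2/3)] / (h - a').
Simple pole: residue = g(a) at a = (-3/8) + ((1/24)*sqrt(15))*i, which is (191/80) - ((107/240)*sqrt(15))*i.
At the order-1 pole 2/3 set g(h) = (h - (2/3))*f(h) = (13*h**2 + 16*h/3 - 7/36)/(h**2 + 3*h/4 + 1/6).
Simple pole: residue = g(a) at a = 2/3, which is 329/40.
List the singular points by increasing real part (a conjugate pair: the negative imaginary part first).


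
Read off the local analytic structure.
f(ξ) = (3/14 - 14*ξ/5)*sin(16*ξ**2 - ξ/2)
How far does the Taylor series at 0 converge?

The radius of convergence is infinite.

The factor sin(16*ξ**2 - ξ/2) is entire and contributes no finite singular point.
The polynomial part has no poles.
No finite singular points: the Taylor series at 0 converges everywhere.


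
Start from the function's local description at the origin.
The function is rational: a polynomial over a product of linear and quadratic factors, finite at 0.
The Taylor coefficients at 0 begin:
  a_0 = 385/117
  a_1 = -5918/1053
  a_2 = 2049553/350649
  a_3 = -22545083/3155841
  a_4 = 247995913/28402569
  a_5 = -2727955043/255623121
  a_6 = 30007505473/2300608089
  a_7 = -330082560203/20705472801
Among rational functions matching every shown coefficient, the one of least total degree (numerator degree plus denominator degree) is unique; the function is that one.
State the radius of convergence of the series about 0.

No rational of total degree below 3 reproduces all 8 coefficients; solving the [2/1] Pade equations on them gives f(α) = (-31*α**2/37 - 17*α/13 + 35/13)/(α + 9/11), whose expansion matches every shown term.
Denominator factor (α + 9/11): pole of order 1 at -9/11, modulus 9/11.
The radius of convergence is the smallest modulus among the singular points: 9/11.

The radius of convergence is 9/11.


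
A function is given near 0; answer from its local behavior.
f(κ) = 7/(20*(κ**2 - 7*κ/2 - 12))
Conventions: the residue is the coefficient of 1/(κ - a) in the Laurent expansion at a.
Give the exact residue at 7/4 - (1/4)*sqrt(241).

The factor κ**2 - 7*κ/2 - 12 splits as (κ - a)(κ - a') with a = 7/4 - (1/4)*sqrt(241), a' = 7/4 + (1/4)*sqrt(241). At the order-1 pole a set g(κ) = (κ - a)*f(κ) = [7/20] / (κ - a').
Simple pole: residue = g(a) at a = 7/4 - (1/4)*sqrt(241), which is -(7/2410)*sqrt(241).

The residue is -(7/2410)*sqrt(241).


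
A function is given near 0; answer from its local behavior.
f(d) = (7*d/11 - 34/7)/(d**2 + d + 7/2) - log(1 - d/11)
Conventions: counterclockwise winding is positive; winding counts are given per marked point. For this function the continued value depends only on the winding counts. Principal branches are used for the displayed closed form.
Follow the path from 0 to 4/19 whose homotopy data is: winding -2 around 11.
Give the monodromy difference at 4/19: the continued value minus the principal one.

The rational part is single-valued and drops out of the difference; each branch term changes only by its own monodromy.
(-1)*log(1 - d/(11)): each positive loop around 11 adds 2*pi*i to the log, so winding -2 contributes (-1)*(-2)*2*pi*i = (4)*pi*i.
Summing the contributions at d = 4/19 gives (4)*pi*i.

Continued minus principal equals (4)*pi*i.


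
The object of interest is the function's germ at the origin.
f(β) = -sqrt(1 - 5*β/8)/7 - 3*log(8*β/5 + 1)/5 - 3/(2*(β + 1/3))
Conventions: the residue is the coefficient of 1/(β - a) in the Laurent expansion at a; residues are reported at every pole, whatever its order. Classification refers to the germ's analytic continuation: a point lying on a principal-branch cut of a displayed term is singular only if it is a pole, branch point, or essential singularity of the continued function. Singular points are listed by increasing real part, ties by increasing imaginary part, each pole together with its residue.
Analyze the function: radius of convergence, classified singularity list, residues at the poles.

Denominator factor (β + 1/3): pole of order 1 at -1/3, modulus 1/3.
Branch term (-3/5)*log(1 - β/(-5/8)): its argument vanishes at β = -5/8, a logarithmic branch point, modulus 5/8.
Branch term (-1/7)*sqrt(1 - β/(8/5)): its argument vanishes at β = 8/5, a square-root branch point, modulus 8/5.
The radius of convergence is the smallest modulus among the singular points: 1/3.
The branch terms are analytic at -1/3 and contribute nothing to the residue; only the rational part matters.
At the order-1 pole -1/3 set g(β) = (β - (-1/3))*(rational part) = -3/2.
Simple pole: residue = g(a) at a = -1/3, which is -3/2.
List the singular points by increasing real part (a conjugate pair: the negative imaginary part first).

Radius of convergence at 0: 1/3.
At -5/8: a logarithmic branch point.
At -1/3: a pole of order 1; residue -3/2.
At 8/5: an algebraic (square-root) branch point.


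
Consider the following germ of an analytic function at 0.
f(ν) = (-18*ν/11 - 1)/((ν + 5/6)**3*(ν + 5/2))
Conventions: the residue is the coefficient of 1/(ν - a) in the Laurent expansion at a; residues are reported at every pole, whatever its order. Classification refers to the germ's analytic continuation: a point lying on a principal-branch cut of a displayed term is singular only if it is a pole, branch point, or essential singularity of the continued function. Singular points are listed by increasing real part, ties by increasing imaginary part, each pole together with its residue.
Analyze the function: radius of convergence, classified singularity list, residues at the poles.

Denominator factor (ν + 5/2): pole of order 1 at -5/2, modulus 5/2.
Denominator factor (ν + 5/6)^3: pole of order 3 at -5/6, modulus 5/6.
The radius of convergence is the smallest modulus among the singular points: 5/6.
At the order-1 pole -5/2 set g(ν) = (ν - (-5/2))*f(ν) = (-18*ν/11 - 1)/(ν + 5/6)**3.
Simple pole: residue = g(a) at a = -5/2, which is -918/1375.
At the order-3 pole -5/6 set g(ν) = (ν - (-5/6))^3*f(ν) = (-18*ν/11 - 1)/(ν + 5/2).
Order-3 pole: residue = g''(a)/2; g''(-5/6) = 1836/1375, so the residue is 918/1375.
List the singular points by increasing real part (a conjugate pair: the negative imaginary part first).

Radius of convergence at 0: 5/6.
At -5/2: a pole of order 1; residue -918/1375.
At -5/6: a pole of order 3; residue 918/1375.


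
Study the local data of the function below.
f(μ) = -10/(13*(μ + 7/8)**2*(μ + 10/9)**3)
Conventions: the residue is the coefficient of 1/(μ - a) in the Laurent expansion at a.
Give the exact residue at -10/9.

The residue is -806215680/1085773.

At the order-3 pole -10/9 set g(μ) = (μ - (-10/9))^3*f(μ) = -10/(13*(μ + 7/8)**2).
Order-3 pole: residue = g''(a)/2; g''(-10/9) = -1612431360/1085773, so the residue is -806215680/1085773.


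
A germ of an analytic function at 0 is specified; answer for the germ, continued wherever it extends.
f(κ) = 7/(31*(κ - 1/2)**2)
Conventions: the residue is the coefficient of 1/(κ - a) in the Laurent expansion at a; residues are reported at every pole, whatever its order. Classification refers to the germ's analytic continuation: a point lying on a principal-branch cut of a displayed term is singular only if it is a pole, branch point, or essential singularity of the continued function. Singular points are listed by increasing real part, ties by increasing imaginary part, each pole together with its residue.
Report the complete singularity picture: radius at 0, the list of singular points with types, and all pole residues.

Radius of convergence at 0: 1/2.
At 1/2: a pole of order 2; residue 0.

Denominator factor (κ - 1/2)^2: pole of order 2 at 1/2, modulus 1/2.
The radius of convergence is the smallest modulus among the singular points: 1/2.
At the order-2 pole 1/2 set g(κ) = (κ - (1/2))^2*f(κ) = 7/31.
Order-2 pole: residue = g'(a); g'(1/2) = 0, so the residue is 0.


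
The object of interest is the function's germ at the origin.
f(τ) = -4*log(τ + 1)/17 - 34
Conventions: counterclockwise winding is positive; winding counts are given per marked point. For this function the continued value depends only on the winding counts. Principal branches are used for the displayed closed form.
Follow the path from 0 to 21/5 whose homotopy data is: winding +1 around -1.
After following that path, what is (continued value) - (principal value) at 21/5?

Continued minus principal equals -(8/17)*pi*i.

The rational part is single-valued and drops out of the difference; each branch term changes only by its own monodromy.
(-4/17)*log(1 - τ/(-1)): each positive loop around -1 adds 2*pi*i to the log, so winding +1 contributes (-4/17)*(1)*2*pi*i = -(8/17)*pi*i.
Summing the contributions at τ = 21/5 gives -(8/17)*pi*i.


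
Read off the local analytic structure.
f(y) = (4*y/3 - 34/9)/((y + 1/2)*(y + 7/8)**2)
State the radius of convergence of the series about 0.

Denominator factor (y + 7/8)^2: pole of order 2 at -7/8, modulus 7/8.
Denominator factor (y + 1/2): pole of order 1 at -1/2, modulus 1/2.
The radius of convergence is the smallest modulus among the singular points: 1/2.

The radius of convergence is 1/2.


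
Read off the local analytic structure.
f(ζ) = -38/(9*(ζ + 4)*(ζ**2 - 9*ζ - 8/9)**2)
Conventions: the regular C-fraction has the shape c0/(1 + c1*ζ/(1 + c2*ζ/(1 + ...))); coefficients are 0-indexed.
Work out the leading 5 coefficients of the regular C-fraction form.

The regular C-fraction coefficients are [-171/128, 41/2, -6741/1312, 5027689/982688, -31301122/3765739061].

Taylor coefficients (expand at 0): a_0 = -171/128, a_1 = 7011/256, a_2 = -3446505/8192, a_3 = 188191143/32768, a_4 = -38529718803/524288.
c0 = a_0 = -171/128. Peel one level at a time: if S = 1 + c*ζ/S' with S'(0) = 1, then c is the ζ-coefficient of S and S' = c*ζ/(S - 1).
S_1 = c0/f = 1 + (41/2)*ζ + (6741/64)*ζ^2 + ...; c1 = 41/2.
S_2 = c1*ζ/(S_1 - 1) = 1 + (-6741/1312)*ζ + (45249201/1721344)*ζ^2 + ...; c2 = -6741/1312.
S_3 = c2*ζ/(S_2 - 1) = 1 + (5027689/982688)*ζ + (381721/8976016)*ζ^2 + ...; c3 = 5027689/982688.
S_4 = c3*ζ/(S_3 - 1) = 1 + (-31301122/3765739061)*ζ + ...; c4 = -31301122/3765739061.


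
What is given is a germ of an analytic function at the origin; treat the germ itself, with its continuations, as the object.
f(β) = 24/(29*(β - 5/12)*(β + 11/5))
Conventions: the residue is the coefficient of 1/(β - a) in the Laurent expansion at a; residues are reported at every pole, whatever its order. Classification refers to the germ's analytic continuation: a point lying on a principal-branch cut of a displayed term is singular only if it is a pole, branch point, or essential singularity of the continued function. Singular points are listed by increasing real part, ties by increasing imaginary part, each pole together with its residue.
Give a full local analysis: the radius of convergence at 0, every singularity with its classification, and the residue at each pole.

Denominator factor (β + 11/5): pole of order 1 at -11/5, modulus 11/5.
Denominator factor (β - 5/12): pole of order 1 at 5/12, modulus 5/12.
The radius of convergence is the smallest modulus among the singular points: 5/12.
At the order-1 pole -11/5 set g(β) = (β - (-11/5))*f(β) = 24/(29*(β - 5/12)).
Simple pole: residue = g(a) at a = -11/5, which is -1440/4553.
At the order-1 pole 5/12 set g(β) = (β - (5/12))*f(β) = 24/(29*(β + 11/5)).
Simple pole: residue = g(a) at a = 5/12, which is 1440/4553.
List the singular points by increasing real part (a conjugate pair: the negative imaginary part first).

Radius of convergence at 0: 5/12.
At -11/5: a pole of order 1; residue -1440/4553.
At 5/12: a pole of order 1; residue 1440/4553.


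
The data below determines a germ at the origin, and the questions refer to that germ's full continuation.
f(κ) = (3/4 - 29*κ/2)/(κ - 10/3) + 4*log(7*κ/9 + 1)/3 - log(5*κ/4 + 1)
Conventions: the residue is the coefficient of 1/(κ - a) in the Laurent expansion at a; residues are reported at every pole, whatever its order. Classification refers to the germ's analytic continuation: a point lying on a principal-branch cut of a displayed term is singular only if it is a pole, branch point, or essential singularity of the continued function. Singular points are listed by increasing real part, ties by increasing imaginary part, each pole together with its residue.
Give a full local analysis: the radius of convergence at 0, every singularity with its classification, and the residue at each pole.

Radius of convergence at 0: 4/5.
At -9/7: a logarithmic branch point.
At -4/5: a logarithmic branch point.
At 10/3: a pole of order 1; residue -571/12.

Denominator factor (κ - 10/3): pole of order 1 at 10/3, modulus 10/3.
Branch term (-1)*log(1 - κ/(-4/5)): its argument vanishes at κ = -4/5, a logarithmic branch point, modulus 4/5.
Branch term (4/3)*log(1 - κ/(-9/7)): its argument vanishes at κ = -9/7, a logarithmic branch point, modulus 9/7.
The radius of convergence is the smallest modulus among the singular points: 4/5.
The branch terms are analytic at 10/3 and contribute nothing to the residue; only the rational part matters.
At the order-1 pole 10/3 set g(κ) = (κ - (10/3))*(rational part) = 3/4 - 29*κ/2.
Simple pole: residue = g(a) at a = 10/3, which is -571/12.
List the singular points by increasing real part (a conjugate pair: the negative imaginary part first).


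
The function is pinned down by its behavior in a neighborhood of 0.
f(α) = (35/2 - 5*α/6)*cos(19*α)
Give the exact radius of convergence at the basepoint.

The factor cos(19*α) is entire and contributes no finite singular point.
The polynomial part has no poles.
No finite singular points: the Taylor series at 0 converges everywhere.

The radius of convergence is infinite.


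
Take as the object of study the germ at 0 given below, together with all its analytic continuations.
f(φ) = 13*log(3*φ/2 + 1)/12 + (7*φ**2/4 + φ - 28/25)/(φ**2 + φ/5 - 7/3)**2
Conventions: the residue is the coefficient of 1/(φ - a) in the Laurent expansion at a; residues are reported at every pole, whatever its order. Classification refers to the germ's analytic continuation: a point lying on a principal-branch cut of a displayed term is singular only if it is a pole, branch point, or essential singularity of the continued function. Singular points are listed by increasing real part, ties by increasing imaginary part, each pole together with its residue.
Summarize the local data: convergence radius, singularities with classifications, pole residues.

Denominator factor (φ**2 + φ/5 - 7/3)^2: discriminant 703/75, real irrational roots -1/10 + (1/30)*sqrt(2109) and -1/10 - (1/30)*sqrt(2109); poles of order 2, moduli -1/10 + (1/30)*sqrt(2109) and 1/10 + (1/30)*sqrt(2109).
Branch term (13/12)*log(1 - φ/(-2/3)): its argument vanishes at φ = -2/3, a logarithmic branch point, modulus 2/3.
The radius of convergence is the smallest modulus among the singular points: 2/3.
The branch term is analytic at -1/10 - (1/30)*sqrt(2109) and contributes nothing to the residue; only the rational part matters.
The factor φ**2 + φ/5 - 7/3 splits as (φ - a)(φ - a') with a = -1/10 - (1/30)*sqrt(2109), a' = -1/10 + (1/30)*sqrt(2109). At the order-2 pole a set g(φ) = (φ - a)^2*(rational part) = [7*φ**2/4 + φ - 28/25] / (φ - a')^2.
Order-2 pole: residue = g'(a); g'(-1/10 - (1/30)*sqrt(2109)) = -(215/26714)*sqrt(2109), so the residue is -(215/26714)*sqrt(2109).
The branch term is analytic at -1/10 + (1/30)*sqrt(2109) and contributes nothing to the residue; only the rational part matters.
The factor φ**2 + φ/5 - 7/3 splits as (φ - a)(φ - a') with a = -1/10 + (1/30)*sqrt(2109), a' = -1/10 - (1/30)*sqrt(2109). At the order-2 pole a set g(φ) = (φ - a)^2*(rational part) = [7*φ**2/4 + φ - 28/25] / (φ - a')^2.
Order-2 pole: residue = g'(a); g'(-1/10 + (1/30)*sqrt(2109)) = (215/26714)*sqrt(2109), so the residue is (215/26714)*sqrt(2109).
List the singular points by increasing real part (a conjugate pair: the negative imaginary part first).

Radius of convergence at 0: 2/3.
At -1/10 - (1/30)*sqrt(2109): a pole of order 2; residue -(215/26714)*sqrt(2109).
At -2/3: a logarithmic branch point.
At -1/10 + (1/30)*sqrt(2109): a pole of order 2; residue (215/26714)*sqrt(2109).


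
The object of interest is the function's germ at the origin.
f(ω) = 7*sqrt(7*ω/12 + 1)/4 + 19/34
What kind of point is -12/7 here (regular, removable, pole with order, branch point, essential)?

The point is an algebraic (square-root) branch point.

The term (7/4)*sqrt(1 - ω/(-12/7)) has argument 1 - -12/7/(-12/7) = 0 at -12/7: a square-root (algebraic, two-sheeted) branch point; the remaining terms are analytic or single-valued there.


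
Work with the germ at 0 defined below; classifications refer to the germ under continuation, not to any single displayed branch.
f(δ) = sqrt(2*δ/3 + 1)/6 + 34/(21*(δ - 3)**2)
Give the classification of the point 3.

The point is a pole of order 2.

The denominator factor δ - 3 vanishes at 3 and appears to the power 2; the numerator there equals 34/21, nonzero, and no other factor vanishes.
The branch terms are analytic at this point.
Hence a pole whose order is the multiplicity, 2.


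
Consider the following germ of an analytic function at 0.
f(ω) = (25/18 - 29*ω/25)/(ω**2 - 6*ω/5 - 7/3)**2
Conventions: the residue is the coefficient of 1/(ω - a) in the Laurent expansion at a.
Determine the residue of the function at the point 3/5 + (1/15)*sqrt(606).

The residue is -(1559/979296)*sqrt(606).

The factor ω**2 - 6*ω/5 - 7/3 splits as (ω - a)(ω - a') with a = 3/5 + (1/15)*sqrt(606), a' = 3/5 - (1/15)*sqrt(606). At the order-2 pole a set g(ω) = (ω - a)^2*f(ω) = [25/18 - 29*ω/25] / (ω - a')^2.
Order-2 pole: residue = g'(a); g'(3/5 + (1/15)*sqrt(606)) = -(1559/979296)*sqrt(606), so the residue is -(1559/979296)*sqrt(606).


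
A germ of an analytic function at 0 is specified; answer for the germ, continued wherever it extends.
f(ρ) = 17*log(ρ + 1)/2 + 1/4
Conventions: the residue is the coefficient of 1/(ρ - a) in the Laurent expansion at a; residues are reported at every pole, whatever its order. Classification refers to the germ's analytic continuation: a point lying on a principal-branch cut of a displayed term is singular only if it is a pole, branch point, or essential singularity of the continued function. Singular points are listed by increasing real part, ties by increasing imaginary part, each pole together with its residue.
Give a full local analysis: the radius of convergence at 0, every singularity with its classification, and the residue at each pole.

Branch term (17/2)*log(1 - ρ/(-1)): its argument vanishes at ρ = -1, a logarithmic branch point, modulus 1.
The radius of convergence is the smallest modulus among the singular points: 1.

Radius of convergence at 0: 1.
At -1: a logarithmic branch point.


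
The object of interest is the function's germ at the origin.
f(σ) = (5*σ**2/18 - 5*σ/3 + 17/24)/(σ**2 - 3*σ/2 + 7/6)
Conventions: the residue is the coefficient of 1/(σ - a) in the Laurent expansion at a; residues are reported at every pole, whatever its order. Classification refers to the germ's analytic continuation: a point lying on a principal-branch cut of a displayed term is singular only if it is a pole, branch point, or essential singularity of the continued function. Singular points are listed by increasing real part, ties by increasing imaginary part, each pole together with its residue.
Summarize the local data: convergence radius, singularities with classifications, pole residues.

Radius of convergence at 0: (1/6)*sqrt(42).
At (3/4) - ((1/12)*sqrt(87))*i: a pole of order 1; residue (-5/8) - ((239/6264)*sqrt(87))*i.
At (3/4) + ((1/12)*sqrt(87))*i: a pole of order 1; residue (-5/8) + ((239/6264)*sqrt(87))*i.

Denominator factor (σ**2 - 3*σ/2 + 7/6): discriminant -29/12, complex-conjugate roots (3/4) + ((1/12)*sqrt(87))*i and (3/4) - ((1/12)*sqrt(87))*i; poles of order 1, moduli (1/6)*sqrt(42) and (1/6)*sqrt(42).
The radius of convergence is the smallest modulus among the singular points: (1/6)*sqrt(42).
The factor σ**2 - 3*σ/2 + 7/6 splits as (σ - a)(σ - a') with a = (3/4) - ((1/12)*sqrt(87))*i, a' = (3/4) + ((1/12)*sqrt(87))*i. At the order-1 pole a set g(σ) = (σ - a)*f(σ) = [5*σ**2/18 - 5*σ/3 + 17/24] / (σ - a').
Simple pole: residue = g(a) at a = (3/4) - ((1/12)*sqrt(87))*i, which is (-5/8) - ((239/6264)*sqrt(87))*i.
The factor σ**2 - 3*σ/2 + 7/6 splits as (σ - a)(σ - a') with a = (3/4) + ((1/12)*sqrt(87))*i, a' = (3/4) - ((1/12)*sqrt(87))*i. At the order-1 pole a set g(σ) = (σ - a)*f(σ) = [5*σ**2/18 - 5*σ/3 + 17/24] / (σ - a').
Simple pole: residue = g(a) at a = (3/4) + ((1/12)*sqrt(87))*i, which is (-5/8) + ((239/6264)*sqrt(87))*i.
List the singular points by increasing real part (a conjugate pair: the negative imaginary part first).


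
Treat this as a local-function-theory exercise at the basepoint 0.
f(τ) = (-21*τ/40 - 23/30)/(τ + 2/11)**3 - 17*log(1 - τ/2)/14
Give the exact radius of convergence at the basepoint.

Denominator factor (τ + 2/11)^3: pole of order 3 at -2/11, modulus 2/11.
Branch term (-17/14)*log(1 - τ/(2)): its argument vanishes at τ = 2, a logarithmic branch point, modulus 2.
The radius of convergence is the smallest modulus among the singular points: 2/11.

The radius of convergence is 2/11.


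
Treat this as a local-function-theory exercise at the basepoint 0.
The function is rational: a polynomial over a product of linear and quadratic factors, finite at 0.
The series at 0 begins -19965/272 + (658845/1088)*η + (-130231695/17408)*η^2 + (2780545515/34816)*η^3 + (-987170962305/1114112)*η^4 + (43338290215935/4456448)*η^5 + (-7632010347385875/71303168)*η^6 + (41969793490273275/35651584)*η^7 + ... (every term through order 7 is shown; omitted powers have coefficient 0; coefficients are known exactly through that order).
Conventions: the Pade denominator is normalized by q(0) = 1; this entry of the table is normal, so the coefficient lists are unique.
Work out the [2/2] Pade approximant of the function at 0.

The Pade approximant has numerator coefficients [-19965/272, 2415765/136816, -29208795/136816]; denominator coefficients [1, 16115/2012, -1060257/32192].

Taylor coefficients needed (read off): a_0 = -19965/272, a_1 = 658845/1088, a_2 = -130231695/17408, a_3 = 2780545515/34816, a_4 = -987170962305/1114112.
Write the denominator as Q(η) = 1 + q1*η + q2*η^2. Requiring Q*f - P = O(η^5) with deg P <= 2 kills the coefficients of η^3..η^4 in Q*f:
  η^3: a_3 + q1*a_2 + q2*a_1 = 0, i.e. 2780545515/34816 + (-130231695/17408)*q1 + (658845/1088)*q2 = 0.
  η^4: a_4 + q1*a_3 + q2*a_2 = 0, i.e. -987170962305/1114112 + (2780545515/34816)*q1 + (-130231695/17408)*q2 = 0.
Solving this linear system: q1 = 16115/2012, q2 = -1060257/32192.
The numerator is Q*f truncated at degree 2: P0 = a_0 = -19965/272; P1 = a_1 + q1*a_0 = 2415765/136816; P2 = a_2 + q1*a_1 + q2*a_0 = -29208795/136816.


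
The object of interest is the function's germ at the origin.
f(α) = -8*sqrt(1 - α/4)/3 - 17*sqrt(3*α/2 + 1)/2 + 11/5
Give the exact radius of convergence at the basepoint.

The radius of convergence is 2/3.

Branch term (-17/2)*sqrt(1 - α/(-2/3)): its argument vanishes at α = -2/3, a square-root branch point, modulus 2/3.
Branch term (-8/3)*sqrt(1 - α/(4)): its argument vanishes at α = 4, a square-root branch point, modulus 4.
The radius of convergence is the smallest modulus among the singular points: 2/3.


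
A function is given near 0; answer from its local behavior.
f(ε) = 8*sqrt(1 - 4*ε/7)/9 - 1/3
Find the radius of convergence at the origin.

Branch term (8/9)*sqrt(1 - ε/(7/4)): its argument vanishes at ε = 7/4, a square-root branch point, modulus 7/4.
The radius of convergence is the smallest modulus among the singular points: 7/4.

The radius of convergence is 7/4.


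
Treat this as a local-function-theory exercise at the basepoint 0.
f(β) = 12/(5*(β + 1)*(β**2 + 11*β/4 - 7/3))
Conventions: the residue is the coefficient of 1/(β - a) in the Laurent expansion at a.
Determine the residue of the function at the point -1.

The residue is -144/245.

At the order-1 pole -1 set g(β) = (β - (-1))*f(β) = 12/(5*(β**2 + 11*β/4 - 7/3)).
Simple pole: residue = g(a) at a = -1, which is -144/245.


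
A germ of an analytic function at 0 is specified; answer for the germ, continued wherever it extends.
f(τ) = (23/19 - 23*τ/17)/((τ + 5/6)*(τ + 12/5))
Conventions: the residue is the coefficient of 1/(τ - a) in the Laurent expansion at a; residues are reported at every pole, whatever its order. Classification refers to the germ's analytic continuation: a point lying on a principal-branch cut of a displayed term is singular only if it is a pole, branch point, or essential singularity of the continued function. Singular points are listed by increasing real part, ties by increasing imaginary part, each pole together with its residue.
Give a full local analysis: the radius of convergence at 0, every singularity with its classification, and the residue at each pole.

Denominator factor (τ + 12/5): pole of order 1 at -12/5, modulus 12/5.
Denominator factor (τ + 5/6): pole of order 1 at -5/6, modulus 5/6.
The radius of convergence is the smallest modulus among the singular points: 5/6.
At the order-1 pole -12/5 set g(τ) = (τ - (-12/5))*f(τ) = (23/19 - 23*τ/17)/(τ + 5/6).
Simple pole: residue = g(a) at a = -12/5, which is -43194/15181.
At the order-1 pole -5/6 set g(τ) = (τ - (-5/6))*f(τ) = (23/19 - 23*τ/17)/(τ + 12/5).
Simple pole: residue = g(a) at a = -5/6, which is 22655/15181.
List the singular points by increasing real part (a conjugate pair: the negative imaginary part first).

Radius of convergence at 0: 5/6.
At -12/5: a pole of order 1; residue -43194/15181.
At -5/6: a pole of order 1; residue 22655/15181.


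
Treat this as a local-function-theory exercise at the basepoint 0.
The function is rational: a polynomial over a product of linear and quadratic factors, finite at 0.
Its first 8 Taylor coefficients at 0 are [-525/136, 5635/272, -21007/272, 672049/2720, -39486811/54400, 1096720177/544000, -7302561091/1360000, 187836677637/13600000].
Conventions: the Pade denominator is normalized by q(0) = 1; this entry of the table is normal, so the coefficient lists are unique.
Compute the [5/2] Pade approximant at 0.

Taylor coefficients needed (read off): a_0 = -525/136, a_1 = 5635/272, a_2 = -21007/272, a_3 = 672049/2720, a_4 = -39486811/54400, a_5 = 1096720177/544000, a_6 = -7302561091/1360000, a_7 = 187836677637/13600000.
Write the denominator as Q(ζ) = 1 + q1*ζ + q2*ζ^2. Requiring Q*f - P = O(ζ^8) with deg P <= 5 kills the coefficients of ζ^6..ζ^7 in Q*f:
  ζ^6: a_6 + q1*a_5 + q2*a_4 = 0, i.e. -7302561091/1360000 + (1096720177/544000)*q1 + (-39486811/54400)*q2 = 0.
  ζ^7: a_7 + q1*a_6 + q2*a_5 = 0, i.e. 187836677637/13600000 + (-7302561091/1360000)*q1 + (1096720177/544000)*q2 = 0.
Solving this linear system: q1 = 2473460312/515926185, q2 = 3053325419/515926185.
The numerator is Q*f truncated at degree 5: P0 = a_0 = -525/136; P1 = a_1 + q1*a_0 = 20674048325/9355461488; P2 = a_2 + q1*a_1 + q2*a_0 = -21220840025/28066384464; P3 = a_3 + q1*a_2 + q2*a_1 = -10896582375/18710922976; P4 = a_4 + q1*a_3 + q2*a_2 = 120558431875/74843691904; P5 = a_5 + q1*a_4 + q2*a_3 = -747332359375/449062151424.

The Pade approximant has numerator coefficients [-525/136, 20674048325/9355461488, -21220840025/28066384464, -10896582375/18710922976, 120558431875/74843691904, -747332359375/449062151424]; denominator coefficients [1, 2473460312/515926185, 3053325419/515926185].


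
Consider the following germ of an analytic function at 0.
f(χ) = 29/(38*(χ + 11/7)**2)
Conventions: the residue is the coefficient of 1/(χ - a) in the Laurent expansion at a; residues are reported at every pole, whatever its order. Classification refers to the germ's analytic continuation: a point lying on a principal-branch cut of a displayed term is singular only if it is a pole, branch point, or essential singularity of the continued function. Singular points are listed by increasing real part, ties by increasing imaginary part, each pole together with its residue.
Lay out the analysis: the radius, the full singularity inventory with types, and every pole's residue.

Radius of convergence at 0: 11/7.
At -11/7: a pole of order 2; residue 0.

Denominator factor (χ + 11/7)^2: pole of order 2 at -11/7, modulus 11/7.
The radius of convergence is the smallest modulus among the singular points: 11/7.
At the order-2 pole -11/7 set g(χ) = (χ - (-11/7))^2*f(χ) = 29/38.
Order-2 pole: residue = g'(a); g'(-11/7) = 0, so the residue is 0.


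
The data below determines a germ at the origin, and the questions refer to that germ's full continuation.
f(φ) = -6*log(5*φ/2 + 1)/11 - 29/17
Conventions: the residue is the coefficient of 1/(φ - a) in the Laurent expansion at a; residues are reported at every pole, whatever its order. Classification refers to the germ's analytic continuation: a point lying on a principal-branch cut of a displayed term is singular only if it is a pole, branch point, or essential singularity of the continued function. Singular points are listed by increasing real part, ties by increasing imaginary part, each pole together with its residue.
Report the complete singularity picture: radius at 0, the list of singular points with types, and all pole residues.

Branch term (-6/11)*log(1 - φ/(-2/5)): its argument vanishes at φ = -2/5, a logarithmic branch point, modulus 2/5.
The radius of convergence is the smallest modulus among the singular points: 2/5.

Radius of convergence at 0: 2/5.
At -2/5: a logarithmic branch point.


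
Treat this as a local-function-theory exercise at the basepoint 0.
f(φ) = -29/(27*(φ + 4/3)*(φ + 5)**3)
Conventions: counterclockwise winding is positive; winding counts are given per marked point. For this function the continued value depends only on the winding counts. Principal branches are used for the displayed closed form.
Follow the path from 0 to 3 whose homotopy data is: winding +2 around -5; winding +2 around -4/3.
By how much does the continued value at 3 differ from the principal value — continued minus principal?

The function is rational, hence single-valued: continuing it around any pole returns the same value, so the difference is 0.

Continued minus principal equals 0.


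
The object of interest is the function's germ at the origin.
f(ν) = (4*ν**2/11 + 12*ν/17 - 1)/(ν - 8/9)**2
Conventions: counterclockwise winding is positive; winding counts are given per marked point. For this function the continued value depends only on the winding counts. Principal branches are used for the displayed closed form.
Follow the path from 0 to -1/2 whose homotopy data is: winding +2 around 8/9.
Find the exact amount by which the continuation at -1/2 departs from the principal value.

The function is rational, hence single-valued: continuing it around any pole returns the same value, so the difference is 0.

Continued minus principal equals 0.


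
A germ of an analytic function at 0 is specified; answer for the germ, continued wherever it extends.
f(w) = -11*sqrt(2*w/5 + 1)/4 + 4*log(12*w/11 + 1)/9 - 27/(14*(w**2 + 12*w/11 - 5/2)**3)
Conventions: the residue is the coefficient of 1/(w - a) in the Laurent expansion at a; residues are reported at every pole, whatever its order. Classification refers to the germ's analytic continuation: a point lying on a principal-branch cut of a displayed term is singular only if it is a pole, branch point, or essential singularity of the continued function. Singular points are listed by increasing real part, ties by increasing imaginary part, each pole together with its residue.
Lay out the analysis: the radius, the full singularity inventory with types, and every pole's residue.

Radius of convergence at 0: 11/12.
At -5/2: an algebraic (square-root) branch point.
At -6/11 - (1/22)*sqrt(1354): a pole of order 3; residue (13045131/17376169048)*sqrt(1354).
At -11/12: a logarithmic branch point.
At -6/11 + (1/22)*sqrt(1354): a pole of order 3; residue -(13045131/17376169048)*sqrt(1354).

Denominator factor (w**2 + 12*w/11 - 5/2)^3: discriminant 1354/121, real irrational roots -6/11 + (1/22)*sqrt(1354) and -6/11 - (1/22)*sqrt(1354); poles of order 3, moduli -6/11 + (1/22)*sqrt(1354) and 6/11 + (1/22)*sqrt(1354).
Branch term (4/9)*log(1 - w/(-11/12)): its argument vanishes at w = -11/12, a logarithmic branch point, modulus 11/12.
Branch term (-11/4)*sqrt(1 - w/(-5/2)): its argument vanishes at w = -5/2, a square-root branch point, modulus 5/2.
The radius of convergence is the smallest modulus among the singular points: 11/12.
The branch terms are analytic at -6/11 - (1/22)*sqrt(1354) and contribute nothing to the residue; only the rational part matters.
The factor w**2 + 12*w/11 - 5/2 splits as (w - a)(w - a') with a = -6/11 - (1/22)*sqrt(1354), a' = -6/11 + (1/22)*sqrt(1354). At the order-3 pole a set g(w) = (w - a)^3*(rational part) = [-27/14] / (w - a')^3.
Order-3 pole: residue = g''(a)/2; g''(-6/11 - (1/22)*sqrt(1354)) = (13045131/8688084524)*sqrt(1354), so the residue is (13045131/17376169048)*sqrt(1354).
The branch terms are analytic at -6/11 + (1/22)*sqrt(1354) and contribute nothing to the residue; only the rational part matters.
The factor w**2 + 12*w/11 - 5/2 splits as (w - a)(w - a') with a = -6/11 + (1/22)*sqrt(1354), a' = -6/11 - (1/22)*sqrt(1354). At the order-3 pole a set g(w) = (w - a)^3*(rational part) = [-27/14] / (w - a')^3.
Order-3 pole: residue = g''(a)/2; g''(-6/11 + (1/22)*sqrt(1354)) = -(13045131/8688084524)*sqrt(1354), so the residue is -(13045131/17376169048)*sqrt(1354).
List the singular points by increasing real part (a conjugate pair: the negative imaginary part first).
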